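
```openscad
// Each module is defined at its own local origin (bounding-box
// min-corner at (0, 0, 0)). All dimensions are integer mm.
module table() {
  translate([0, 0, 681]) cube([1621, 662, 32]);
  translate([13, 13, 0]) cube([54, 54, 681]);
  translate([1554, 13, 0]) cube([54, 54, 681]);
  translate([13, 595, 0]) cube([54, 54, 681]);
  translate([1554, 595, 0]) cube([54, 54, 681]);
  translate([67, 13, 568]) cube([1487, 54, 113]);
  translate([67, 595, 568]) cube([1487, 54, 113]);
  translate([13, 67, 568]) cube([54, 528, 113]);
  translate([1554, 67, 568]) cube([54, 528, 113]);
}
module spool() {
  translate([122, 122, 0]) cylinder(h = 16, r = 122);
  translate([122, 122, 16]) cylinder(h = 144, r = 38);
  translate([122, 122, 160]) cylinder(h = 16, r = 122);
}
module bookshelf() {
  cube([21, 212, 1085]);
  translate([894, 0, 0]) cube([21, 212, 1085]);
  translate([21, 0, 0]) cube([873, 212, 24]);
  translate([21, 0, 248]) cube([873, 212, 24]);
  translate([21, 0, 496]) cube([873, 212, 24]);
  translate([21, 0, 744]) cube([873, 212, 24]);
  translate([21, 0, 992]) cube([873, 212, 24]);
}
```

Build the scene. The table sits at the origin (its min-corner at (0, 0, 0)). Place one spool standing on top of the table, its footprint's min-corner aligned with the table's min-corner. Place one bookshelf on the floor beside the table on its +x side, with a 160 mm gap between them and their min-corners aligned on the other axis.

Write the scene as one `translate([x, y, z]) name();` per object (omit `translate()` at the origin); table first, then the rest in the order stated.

table();
translate([0, 0, 713]) spool();
translate([1781, 0, 0]) bookshelf();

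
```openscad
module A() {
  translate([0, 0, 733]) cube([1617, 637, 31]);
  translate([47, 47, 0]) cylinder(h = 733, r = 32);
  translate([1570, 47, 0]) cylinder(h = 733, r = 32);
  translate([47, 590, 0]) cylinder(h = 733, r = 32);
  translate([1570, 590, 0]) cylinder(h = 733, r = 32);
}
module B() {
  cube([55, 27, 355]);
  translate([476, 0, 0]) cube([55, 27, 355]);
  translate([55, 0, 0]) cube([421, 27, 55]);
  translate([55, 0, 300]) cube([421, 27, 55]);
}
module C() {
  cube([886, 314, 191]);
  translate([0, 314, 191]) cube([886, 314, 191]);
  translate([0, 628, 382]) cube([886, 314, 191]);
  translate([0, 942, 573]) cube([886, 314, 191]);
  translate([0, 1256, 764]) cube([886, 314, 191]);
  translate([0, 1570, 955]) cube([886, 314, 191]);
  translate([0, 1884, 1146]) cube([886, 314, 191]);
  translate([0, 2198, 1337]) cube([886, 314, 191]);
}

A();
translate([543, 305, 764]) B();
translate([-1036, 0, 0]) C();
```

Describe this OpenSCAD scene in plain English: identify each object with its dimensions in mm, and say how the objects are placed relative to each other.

A is a table: top 1617 mm (x) × 637 mm (y), 31 mm thick, upper face at z = 764 mm, on four round legs of 64 mm diameter, each leg's bounding box inset 15 mm from the nearest pair of top edges, running from z = 0 to the bottom of the top.

B is a rectangular picture frame lying in the x–z plane (depth along y). The opening is 421 mm wide (x) by 245 mm tall (z), surrounded by a border 55 mm wide on all four sides. The frame is 27 mm deep and is made of two full-height vertical stiles with two horizontal rails fitted between them.

C is a straight staircase of 8 solid steps. Each step is 886 mm wide (x), 314 mm deep (y, the going) and 191 mm tall (the rise). The first step rests on the floor; each subsequent step sits one going further in +y and one rise higher in +z, directly behind and above the previous step with no overlap.

The picture frame is on top of the table, centred. The staircase is on the floor beside the table on its −x side.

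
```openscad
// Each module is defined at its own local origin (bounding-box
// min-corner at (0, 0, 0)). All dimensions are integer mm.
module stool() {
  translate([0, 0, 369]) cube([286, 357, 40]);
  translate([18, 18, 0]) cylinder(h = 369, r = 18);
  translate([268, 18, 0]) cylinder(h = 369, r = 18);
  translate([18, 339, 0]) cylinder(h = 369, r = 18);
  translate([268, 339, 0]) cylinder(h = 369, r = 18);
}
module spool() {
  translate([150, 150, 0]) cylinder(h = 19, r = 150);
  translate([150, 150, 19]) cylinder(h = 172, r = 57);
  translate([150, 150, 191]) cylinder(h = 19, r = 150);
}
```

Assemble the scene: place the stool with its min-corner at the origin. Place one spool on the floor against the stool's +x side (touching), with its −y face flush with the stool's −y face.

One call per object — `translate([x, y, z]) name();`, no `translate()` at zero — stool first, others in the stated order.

stool();
translate([286, 0, 0]) spool();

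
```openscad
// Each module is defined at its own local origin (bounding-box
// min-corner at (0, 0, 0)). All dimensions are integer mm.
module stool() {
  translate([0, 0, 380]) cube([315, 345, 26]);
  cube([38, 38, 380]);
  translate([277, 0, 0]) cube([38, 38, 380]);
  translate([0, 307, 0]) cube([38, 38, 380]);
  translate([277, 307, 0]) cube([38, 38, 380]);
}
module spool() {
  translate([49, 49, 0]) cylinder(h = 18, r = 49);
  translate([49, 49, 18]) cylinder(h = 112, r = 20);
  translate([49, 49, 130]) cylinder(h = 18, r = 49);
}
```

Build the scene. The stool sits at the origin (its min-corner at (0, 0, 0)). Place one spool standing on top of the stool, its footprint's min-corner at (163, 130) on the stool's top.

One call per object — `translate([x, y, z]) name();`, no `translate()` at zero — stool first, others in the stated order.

stool();
translate([163, 130, 406]) spool();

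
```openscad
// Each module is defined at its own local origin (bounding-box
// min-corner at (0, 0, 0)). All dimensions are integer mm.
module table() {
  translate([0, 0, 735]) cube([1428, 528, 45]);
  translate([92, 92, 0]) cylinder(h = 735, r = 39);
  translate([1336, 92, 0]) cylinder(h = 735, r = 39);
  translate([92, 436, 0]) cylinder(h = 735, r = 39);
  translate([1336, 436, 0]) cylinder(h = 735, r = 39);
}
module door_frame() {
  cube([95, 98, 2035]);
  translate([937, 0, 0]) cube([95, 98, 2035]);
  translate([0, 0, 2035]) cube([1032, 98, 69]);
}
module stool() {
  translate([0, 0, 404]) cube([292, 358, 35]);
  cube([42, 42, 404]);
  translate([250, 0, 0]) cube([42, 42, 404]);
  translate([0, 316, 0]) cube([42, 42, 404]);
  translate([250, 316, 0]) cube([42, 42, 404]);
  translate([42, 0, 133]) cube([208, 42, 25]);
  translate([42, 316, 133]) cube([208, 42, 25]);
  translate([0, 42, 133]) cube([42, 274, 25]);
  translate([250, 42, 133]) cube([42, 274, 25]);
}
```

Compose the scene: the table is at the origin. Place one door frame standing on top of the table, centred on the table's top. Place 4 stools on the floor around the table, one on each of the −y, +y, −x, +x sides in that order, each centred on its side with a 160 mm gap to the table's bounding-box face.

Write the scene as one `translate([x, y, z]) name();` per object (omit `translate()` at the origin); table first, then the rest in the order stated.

table();
translate([198, 215, 780]) door_frame();
translate([568, -518, 0]) stool();
translate([568, 688, 0]) stool();
translate([-452, 85, 0]) stool();
translate([1588, 85, 0]) stool();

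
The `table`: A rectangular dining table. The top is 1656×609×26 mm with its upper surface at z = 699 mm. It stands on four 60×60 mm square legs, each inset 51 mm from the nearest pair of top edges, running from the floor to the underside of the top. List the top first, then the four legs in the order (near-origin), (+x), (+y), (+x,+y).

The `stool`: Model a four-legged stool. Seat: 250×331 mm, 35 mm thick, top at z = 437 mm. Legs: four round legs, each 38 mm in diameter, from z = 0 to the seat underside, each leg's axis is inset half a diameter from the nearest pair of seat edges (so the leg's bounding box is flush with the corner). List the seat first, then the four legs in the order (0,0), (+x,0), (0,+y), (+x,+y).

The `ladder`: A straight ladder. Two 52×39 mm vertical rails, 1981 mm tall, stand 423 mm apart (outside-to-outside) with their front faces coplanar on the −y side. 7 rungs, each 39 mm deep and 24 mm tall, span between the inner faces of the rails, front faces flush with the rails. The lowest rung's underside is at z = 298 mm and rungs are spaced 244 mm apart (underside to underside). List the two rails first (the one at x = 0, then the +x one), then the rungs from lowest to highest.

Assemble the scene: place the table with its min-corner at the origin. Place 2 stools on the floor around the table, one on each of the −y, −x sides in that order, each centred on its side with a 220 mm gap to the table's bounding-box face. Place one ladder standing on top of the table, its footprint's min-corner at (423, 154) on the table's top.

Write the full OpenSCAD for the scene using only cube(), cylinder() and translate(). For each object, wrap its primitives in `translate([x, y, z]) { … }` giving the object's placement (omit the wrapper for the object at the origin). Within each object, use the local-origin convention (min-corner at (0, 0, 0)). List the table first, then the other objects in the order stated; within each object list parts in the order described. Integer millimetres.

translate([0, 0, 673]) cube([1656, 609, 26]);
translate([51, 51, 0]) cube([60, 60, 673]);
translate([1545, 51, 0]) cube([60, 60, 673]);
translate([51, 498, 0]) cube([60, 60, 673]);
translate([1545, 498, 0]) cube([60, 60, 673]);
translate([703, -551, 0]) {
  translate([0, 0, 402]) cube([250, 331, 35]);
  translate([19, 19, 0]) cylinder(h = 402, r = 19);
  translate([231, 19, 0]) cylinder(h = 402, r = 19);
  translate([19, 312, 0]) cylinder(h = 402, r = 19);
  translate([231, 312, 0]) cylinder(h = 402, r = 19);
}
translate([-470, 139, 0]) {
  translate([0, 0, 402]) cube([250, 331, 35]);
  translate([19, 19, 0]) cylinder(h = 402, r = 19);
  translate([231, 19, 0]) cylinder(h = 402, r = 19);
  translate([19, 312, 0]) cylinder(h = 402, r = 19);
  translate([231, 312, 0]) cylinder(h = 402, r = 19);
}
translate([423, 154, 699]) {
  cube([52, 39, 1981]);
  translate([371, 0, 0]) cube([52, 39, 1981]);
  translate([52, 0, 298]) cube([319, 39, 24]);
  translate([52, 0, 542]) cube([319, 39, 24]);
  translate([52, 0, 786]) cube([319, 39, 24]);
  translate([52, 0, 1030]) cube([319, 39, 24]);
  translate([52, 0, 1274]) cube([319, 39, 24]);
  translate([52, 0, 1518]) cube([319, 39, 24]);
  translate([52, 0, 1762]) cube([319, 39, 24]);
}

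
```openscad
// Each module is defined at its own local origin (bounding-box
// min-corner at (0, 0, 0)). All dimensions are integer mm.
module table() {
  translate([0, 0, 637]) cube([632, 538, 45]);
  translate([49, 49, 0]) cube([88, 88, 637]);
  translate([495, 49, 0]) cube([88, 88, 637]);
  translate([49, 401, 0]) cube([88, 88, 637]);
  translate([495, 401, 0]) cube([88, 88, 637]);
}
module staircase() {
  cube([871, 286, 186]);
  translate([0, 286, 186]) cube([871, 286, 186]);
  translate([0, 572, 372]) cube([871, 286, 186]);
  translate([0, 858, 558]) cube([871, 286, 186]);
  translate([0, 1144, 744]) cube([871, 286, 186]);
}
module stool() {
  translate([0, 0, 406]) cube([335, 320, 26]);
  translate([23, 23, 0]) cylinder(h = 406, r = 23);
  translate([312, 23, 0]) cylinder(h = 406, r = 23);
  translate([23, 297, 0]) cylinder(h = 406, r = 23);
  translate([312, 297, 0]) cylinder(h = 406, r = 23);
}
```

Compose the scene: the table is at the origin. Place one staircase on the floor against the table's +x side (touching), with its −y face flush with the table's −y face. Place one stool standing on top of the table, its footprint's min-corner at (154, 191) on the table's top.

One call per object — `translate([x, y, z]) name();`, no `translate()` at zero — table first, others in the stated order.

table();
translate([632, 0, 0]) staircase();
translate([154, 191, 682]) stool();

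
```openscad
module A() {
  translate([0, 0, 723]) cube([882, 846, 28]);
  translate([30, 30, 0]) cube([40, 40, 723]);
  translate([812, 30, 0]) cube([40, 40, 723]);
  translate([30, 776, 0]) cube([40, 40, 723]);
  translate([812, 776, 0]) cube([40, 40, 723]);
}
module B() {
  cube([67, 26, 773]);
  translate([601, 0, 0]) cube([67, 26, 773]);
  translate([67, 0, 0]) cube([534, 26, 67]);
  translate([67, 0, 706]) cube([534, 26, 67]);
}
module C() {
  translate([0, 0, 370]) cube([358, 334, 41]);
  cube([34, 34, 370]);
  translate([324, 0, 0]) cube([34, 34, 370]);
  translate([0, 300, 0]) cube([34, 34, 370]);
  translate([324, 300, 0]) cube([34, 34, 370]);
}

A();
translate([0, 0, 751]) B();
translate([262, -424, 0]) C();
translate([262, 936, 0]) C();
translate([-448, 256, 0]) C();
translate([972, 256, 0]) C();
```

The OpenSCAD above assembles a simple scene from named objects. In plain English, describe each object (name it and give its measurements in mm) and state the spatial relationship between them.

A is a rectangular dining table. The top is 882×846×28 mm with its upper surface at z = 751 mm. It stands on four 40×40 mm square legs, each inset 30 mm from the nearest pair of top edges, running from the floor to the underside of the top.

B is a rectangular picture frame lying in the x–z plane (depth along y). The opening is 534 mm wide (x) by 639 mm tall (z), surrounded by a border 67 mm wide on all four sides. The frame is 26 mm deep and is made of two full-height vertical stiles with two horizontal rails fitted between them.

C is a four-legged stool. The seat is a 358×334×41 mm slab whose top surface is at z = 411 mm; four square legs, each 34×34 mm in cross-section, run from the floor (z = 0) to the underside of the seat, each flush with a corner of the seat.

The picture frame is on top of the table. Four stools sit around the table at the −y, +y, −x, +x sides.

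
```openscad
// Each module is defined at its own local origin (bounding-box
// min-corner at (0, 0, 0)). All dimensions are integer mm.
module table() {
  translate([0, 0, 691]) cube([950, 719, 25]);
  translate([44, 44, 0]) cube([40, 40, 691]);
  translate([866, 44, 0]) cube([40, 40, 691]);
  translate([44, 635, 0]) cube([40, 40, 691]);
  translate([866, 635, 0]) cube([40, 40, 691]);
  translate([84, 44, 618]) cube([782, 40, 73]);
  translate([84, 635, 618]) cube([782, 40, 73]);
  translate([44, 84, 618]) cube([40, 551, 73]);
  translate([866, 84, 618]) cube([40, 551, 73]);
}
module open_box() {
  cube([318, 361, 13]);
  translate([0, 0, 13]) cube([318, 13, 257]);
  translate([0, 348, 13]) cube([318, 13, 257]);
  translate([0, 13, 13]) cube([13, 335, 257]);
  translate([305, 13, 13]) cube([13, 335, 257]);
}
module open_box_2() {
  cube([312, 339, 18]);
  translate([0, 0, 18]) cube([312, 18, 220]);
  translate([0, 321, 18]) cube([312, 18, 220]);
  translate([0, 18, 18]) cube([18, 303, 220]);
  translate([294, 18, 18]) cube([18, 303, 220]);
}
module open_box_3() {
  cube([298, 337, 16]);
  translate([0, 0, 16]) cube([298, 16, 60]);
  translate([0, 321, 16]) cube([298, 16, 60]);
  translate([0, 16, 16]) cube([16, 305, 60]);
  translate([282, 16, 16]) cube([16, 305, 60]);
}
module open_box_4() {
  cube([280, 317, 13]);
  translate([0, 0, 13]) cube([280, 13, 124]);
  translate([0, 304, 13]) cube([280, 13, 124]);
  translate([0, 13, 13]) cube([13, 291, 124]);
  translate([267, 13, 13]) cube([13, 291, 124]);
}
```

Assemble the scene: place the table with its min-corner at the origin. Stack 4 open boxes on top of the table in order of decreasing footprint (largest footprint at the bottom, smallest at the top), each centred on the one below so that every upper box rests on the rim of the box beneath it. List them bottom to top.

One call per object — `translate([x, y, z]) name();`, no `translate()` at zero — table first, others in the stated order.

table();
translate([316, 179, 716]) open_box();
translate([319, 190, 986]) open_box_2();
translate([326, 191, 1224]) open_box_3();
translate([335, 201, 1300]) open_box_4();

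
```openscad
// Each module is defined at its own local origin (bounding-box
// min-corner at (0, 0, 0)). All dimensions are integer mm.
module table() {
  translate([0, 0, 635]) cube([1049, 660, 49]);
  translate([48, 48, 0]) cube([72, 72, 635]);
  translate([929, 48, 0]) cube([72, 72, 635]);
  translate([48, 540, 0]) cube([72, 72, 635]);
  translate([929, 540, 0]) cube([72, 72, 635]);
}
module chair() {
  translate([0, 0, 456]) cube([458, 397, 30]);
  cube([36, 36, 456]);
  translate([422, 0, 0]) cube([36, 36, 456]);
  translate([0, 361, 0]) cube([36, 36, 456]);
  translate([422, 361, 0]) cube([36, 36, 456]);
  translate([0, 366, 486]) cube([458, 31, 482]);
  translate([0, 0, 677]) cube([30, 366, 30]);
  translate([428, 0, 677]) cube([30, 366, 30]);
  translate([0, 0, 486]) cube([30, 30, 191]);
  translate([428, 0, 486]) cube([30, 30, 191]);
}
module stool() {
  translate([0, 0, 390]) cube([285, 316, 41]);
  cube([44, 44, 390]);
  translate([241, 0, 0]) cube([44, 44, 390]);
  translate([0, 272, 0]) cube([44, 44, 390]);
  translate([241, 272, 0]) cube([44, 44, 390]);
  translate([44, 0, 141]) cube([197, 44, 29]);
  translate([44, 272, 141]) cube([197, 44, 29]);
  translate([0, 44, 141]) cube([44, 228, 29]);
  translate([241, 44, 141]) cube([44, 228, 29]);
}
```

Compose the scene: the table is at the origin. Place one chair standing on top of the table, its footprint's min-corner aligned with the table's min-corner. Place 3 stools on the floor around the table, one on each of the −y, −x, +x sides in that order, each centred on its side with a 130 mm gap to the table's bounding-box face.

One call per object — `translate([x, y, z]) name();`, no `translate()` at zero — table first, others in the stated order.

table();
translate([0, 0, 684]) chair();
translate([382, -446, 0]) stool();
translate([-415, 172, 0]) stool();
translate([1179, 172, 0]) stool();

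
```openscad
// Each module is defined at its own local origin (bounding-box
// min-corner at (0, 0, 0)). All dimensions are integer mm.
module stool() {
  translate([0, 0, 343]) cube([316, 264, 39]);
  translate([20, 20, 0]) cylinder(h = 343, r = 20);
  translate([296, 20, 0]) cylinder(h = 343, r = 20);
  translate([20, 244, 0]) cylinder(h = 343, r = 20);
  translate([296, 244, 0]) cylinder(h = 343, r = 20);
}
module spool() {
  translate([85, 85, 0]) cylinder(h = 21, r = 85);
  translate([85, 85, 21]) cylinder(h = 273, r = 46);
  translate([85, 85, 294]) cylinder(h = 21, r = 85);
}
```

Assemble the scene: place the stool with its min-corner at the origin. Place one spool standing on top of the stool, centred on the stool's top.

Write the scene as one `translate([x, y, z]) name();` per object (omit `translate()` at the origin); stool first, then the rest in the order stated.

stool();
translate([73, 47, 382]) spool();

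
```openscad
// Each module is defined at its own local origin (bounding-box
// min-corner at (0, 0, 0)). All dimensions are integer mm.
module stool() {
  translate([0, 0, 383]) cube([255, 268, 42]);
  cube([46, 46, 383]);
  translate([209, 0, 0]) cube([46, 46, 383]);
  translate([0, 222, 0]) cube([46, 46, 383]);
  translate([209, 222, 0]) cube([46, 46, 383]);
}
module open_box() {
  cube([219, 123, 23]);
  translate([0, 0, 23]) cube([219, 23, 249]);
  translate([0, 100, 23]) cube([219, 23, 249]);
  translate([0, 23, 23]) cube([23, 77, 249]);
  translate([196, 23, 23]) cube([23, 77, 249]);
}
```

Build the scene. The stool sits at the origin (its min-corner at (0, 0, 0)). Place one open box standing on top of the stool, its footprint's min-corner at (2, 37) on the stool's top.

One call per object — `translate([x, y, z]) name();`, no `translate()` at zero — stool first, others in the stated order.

stool();
translate([2, 37, 425]) open_box();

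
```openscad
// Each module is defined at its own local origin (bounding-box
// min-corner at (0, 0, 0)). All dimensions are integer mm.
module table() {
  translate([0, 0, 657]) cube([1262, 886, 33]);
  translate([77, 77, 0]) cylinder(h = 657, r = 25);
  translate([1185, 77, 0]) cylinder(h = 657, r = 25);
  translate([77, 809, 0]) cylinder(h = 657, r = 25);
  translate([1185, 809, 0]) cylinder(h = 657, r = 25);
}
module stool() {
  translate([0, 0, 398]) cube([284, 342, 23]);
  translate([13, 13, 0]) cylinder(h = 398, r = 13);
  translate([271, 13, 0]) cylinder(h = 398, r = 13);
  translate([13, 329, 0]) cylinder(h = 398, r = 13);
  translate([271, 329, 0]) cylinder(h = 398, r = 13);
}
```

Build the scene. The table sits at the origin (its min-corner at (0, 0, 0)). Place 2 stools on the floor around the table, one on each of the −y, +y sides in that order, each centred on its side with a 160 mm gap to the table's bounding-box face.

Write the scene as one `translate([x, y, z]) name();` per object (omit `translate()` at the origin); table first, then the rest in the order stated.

table();
translate([489, -502, 0]) stool();
translate([489, 1046, 0]) stool();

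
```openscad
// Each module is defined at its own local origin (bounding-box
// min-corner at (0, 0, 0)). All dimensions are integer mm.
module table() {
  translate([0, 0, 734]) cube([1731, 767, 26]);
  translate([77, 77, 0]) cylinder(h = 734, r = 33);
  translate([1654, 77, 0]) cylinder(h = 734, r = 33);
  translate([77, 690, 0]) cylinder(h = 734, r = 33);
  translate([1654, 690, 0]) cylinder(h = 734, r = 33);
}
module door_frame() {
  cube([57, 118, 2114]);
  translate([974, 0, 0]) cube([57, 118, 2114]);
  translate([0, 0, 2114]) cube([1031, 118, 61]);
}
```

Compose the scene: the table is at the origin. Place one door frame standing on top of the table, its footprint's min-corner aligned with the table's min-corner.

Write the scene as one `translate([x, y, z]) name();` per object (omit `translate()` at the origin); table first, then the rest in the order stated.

table();
translate([0, 0, 760]) door_frame();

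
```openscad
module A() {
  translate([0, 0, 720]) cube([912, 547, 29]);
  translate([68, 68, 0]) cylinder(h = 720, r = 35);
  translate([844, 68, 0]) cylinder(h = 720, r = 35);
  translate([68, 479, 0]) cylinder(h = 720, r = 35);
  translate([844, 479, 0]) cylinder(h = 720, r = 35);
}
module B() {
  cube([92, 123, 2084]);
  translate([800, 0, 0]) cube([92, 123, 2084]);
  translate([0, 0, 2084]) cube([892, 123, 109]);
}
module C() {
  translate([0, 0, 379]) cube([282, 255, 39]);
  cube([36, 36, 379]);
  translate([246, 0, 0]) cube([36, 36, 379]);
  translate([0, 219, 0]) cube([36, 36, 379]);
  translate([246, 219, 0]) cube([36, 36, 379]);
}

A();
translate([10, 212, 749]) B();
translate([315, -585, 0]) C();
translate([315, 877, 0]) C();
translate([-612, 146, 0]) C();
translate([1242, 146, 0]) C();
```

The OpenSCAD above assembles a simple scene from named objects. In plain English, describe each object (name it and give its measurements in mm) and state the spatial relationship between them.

A is a table: top 912 mm (x) × 547 mm (y), 29 mm thick, upper face at z = 749 mm, on four round legs of 70 mm diameter, each leg's bounding box inset 33 mm from the nearest pair of top edges, running from z = 0 to the bottom of the top.

B is a rectangular door frame: two vertical jambs of 92×123 mm section, 2084 mm tall, with a clear opening 708 mm wide between their inner faces. A header 109 mm tall and 123 mm deep lies on top of the jambs and spans the full outside width.

C is a four-legged stool. The seat is a 282×255×39 mm slab whose top surface is at z = 418 mm; four square legs, each 36×36 mm in cross-section, run from the floor (z = 0) to the underside of the seat, each flush with a corner of the seat.

The door frame is on top of the table, centred. Four stools sit around the table at the −y, +y, −x, +x sides.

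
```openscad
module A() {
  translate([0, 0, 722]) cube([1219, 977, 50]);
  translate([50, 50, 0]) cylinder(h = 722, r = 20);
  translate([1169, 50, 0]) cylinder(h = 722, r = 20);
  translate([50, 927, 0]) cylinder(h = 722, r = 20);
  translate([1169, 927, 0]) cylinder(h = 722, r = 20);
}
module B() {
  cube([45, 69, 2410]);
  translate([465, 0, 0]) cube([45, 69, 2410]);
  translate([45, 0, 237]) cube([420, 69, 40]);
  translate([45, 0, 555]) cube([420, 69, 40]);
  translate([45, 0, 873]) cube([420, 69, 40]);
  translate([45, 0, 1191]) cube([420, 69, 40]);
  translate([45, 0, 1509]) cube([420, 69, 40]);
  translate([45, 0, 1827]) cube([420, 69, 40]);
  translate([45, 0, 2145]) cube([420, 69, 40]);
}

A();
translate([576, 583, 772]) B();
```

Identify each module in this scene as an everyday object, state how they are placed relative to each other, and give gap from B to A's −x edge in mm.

A is a table. B is a ladder. The ladder is on top of the table. The gap from the ladder to the table's −x edge is 576 mm.

The ladder's min-x is at 576; the table's min-x is 0; gap = 576 mm.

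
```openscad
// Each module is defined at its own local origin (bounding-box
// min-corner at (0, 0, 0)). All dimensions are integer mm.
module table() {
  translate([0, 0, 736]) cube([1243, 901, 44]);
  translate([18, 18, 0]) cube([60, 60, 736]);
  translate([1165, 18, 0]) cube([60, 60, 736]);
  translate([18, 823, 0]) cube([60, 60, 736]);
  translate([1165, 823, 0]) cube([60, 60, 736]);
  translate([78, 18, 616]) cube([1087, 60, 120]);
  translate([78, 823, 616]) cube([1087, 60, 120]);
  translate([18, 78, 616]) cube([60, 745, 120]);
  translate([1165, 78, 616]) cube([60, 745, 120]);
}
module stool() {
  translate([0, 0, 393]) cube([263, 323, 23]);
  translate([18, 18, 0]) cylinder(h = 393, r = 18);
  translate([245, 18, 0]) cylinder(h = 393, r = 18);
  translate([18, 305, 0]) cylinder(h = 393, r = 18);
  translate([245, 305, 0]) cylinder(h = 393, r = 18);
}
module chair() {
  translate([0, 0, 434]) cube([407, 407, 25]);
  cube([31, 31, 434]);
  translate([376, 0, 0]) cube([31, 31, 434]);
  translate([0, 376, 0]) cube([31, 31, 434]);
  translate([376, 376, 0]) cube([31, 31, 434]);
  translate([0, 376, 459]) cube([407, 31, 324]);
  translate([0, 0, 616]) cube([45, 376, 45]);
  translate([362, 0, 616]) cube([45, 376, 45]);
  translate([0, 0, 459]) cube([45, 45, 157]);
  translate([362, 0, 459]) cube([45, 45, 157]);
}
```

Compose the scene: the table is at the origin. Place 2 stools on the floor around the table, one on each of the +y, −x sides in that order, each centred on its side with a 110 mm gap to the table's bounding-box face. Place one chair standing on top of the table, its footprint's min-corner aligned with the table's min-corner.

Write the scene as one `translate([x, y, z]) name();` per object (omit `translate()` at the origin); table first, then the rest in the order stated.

table();
translate([490, 1011, 0]) stool();
translate([-373, 289, 0]) stool();
translate([0, 0, 780]) chair();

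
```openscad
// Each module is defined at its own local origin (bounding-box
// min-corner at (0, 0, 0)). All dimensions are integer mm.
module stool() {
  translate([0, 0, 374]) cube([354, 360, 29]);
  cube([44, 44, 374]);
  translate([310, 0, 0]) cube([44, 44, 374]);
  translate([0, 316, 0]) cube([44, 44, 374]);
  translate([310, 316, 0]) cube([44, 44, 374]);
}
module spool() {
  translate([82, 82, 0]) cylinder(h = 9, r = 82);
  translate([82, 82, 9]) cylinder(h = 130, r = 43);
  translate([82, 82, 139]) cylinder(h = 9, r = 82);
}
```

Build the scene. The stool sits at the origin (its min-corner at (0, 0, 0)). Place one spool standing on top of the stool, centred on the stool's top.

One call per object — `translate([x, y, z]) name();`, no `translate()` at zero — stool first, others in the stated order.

stool();
translate([95, 98, 403]) spool();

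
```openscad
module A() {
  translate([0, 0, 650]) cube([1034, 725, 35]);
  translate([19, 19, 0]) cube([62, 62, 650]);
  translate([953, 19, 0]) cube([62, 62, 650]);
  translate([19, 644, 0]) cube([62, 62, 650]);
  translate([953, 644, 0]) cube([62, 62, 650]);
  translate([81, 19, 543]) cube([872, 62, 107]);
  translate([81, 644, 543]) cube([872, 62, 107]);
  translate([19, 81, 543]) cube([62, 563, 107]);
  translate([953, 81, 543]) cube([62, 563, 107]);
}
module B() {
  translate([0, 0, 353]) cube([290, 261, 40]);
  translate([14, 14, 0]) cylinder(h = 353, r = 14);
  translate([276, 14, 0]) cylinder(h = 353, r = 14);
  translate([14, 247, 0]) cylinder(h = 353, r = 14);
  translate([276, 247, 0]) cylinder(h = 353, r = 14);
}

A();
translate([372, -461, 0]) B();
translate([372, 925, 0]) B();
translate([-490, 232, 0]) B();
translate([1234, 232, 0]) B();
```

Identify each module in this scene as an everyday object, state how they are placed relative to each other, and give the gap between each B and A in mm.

Each stool's nearest face is 200 mm from the table's bounding box.

A is a table. B is a stool. Four stools sit around the table at the −y, +y, −x, +x sides. The gap between each stool and the table is 200 mm.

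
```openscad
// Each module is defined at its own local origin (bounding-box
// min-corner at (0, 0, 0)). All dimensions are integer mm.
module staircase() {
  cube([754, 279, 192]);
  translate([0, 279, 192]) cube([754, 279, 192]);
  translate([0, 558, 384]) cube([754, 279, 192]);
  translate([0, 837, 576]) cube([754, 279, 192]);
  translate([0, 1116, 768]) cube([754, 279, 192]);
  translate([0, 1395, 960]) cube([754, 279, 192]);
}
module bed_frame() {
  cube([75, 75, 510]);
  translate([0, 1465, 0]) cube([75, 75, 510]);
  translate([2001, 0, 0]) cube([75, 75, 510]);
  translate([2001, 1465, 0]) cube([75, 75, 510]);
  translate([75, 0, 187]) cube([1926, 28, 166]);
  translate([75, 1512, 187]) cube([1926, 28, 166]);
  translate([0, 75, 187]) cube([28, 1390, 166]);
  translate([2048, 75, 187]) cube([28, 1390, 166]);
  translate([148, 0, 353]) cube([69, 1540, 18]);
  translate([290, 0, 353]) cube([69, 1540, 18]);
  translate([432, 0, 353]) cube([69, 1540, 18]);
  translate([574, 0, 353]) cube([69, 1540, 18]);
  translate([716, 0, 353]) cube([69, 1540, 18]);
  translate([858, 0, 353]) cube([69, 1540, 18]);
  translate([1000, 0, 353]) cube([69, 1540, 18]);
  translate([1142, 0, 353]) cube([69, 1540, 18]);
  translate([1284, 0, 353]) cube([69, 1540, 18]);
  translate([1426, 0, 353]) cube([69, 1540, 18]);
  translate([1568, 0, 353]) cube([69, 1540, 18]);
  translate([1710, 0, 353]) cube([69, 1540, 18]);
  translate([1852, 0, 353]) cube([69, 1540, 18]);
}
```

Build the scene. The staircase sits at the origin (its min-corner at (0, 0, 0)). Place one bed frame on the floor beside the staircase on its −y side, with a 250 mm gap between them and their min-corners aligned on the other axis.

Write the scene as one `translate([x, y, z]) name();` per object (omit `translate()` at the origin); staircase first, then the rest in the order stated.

staircase();
translate([0, -1790, 0]) bed_frame();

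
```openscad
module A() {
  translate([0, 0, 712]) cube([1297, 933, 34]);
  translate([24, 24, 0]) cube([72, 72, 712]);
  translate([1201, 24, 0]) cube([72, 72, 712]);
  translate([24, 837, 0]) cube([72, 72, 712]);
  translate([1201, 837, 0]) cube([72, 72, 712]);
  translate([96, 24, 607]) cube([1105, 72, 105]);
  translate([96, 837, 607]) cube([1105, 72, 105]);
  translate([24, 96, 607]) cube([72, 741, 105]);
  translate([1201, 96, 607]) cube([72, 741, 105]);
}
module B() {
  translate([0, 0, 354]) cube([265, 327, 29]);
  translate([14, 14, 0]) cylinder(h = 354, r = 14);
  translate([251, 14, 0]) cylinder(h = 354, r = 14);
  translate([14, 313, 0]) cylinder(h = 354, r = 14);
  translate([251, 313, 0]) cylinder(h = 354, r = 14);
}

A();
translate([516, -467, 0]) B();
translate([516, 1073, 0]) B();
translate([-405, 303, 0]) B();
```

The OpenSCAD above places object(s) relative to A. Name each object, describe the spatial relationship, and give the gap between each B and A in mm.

Each stool's nearest face is 140 mm from the table's bounding box.

A is a table. B is a stool. Three stools sit around the table at the −y, +y, −x sides. The gap between each stool and the table is 140 mm.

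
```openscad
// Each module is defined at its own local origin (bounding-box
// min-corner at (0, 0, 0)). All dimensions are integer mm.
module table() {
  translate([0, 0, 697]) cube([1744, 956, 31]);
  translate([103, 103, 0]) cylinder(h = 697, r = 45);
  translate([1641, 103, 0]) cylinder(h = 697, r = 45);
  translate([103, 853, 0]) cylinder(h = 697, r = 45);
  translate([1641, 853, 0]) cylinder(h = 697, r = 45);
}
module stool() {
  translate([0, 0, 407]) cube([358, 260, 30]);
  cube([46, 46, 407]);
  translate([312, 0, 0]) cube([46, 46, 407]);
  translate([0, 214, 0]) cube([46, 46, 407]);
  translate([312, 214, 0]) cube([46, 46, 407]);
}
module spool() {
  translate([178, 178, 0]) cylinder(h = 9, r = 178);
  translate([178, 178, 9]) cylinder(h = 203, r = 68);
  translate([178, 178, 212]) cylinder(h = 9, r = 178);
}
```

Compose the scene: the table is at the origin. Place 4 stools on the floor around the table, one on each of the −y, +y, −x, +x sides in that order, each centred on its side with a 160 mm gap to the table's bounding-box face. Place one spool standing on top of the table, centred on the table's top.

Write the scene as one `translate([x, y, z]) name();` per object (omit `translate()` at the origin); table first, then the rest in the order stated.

table();
translate([693, -420, 0]) stool();
translate([693, 1116, 0]) stool();
translate([-518, 348, 0]) stool();
translate([1904, 348, 0]) stool();
translate([694, 300, 728]) spool();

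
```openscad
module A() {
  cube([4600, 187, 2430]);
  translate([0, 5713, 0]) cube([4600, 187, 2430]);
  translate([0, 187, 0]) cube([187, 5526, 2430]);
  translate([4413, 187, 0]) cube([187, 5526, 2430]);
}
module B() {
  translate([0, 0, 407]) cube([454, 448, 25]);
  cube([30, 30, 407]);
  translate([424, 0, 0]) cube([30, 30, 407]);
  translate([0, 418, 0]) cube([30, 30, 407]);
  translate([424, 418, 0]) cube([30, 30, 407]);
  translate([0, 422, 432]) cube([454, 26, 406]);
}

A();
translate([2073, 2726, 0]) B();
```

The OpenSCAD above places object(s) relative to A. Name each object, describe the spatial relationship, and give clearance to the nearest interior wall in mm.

Clearances: x = 1886, y = 2539; minimum 1886 mm.

A is a house frame. B is a chair. The chair sits inside the house frame, centred. The clearance to the nearest interior wall is 1886 mm.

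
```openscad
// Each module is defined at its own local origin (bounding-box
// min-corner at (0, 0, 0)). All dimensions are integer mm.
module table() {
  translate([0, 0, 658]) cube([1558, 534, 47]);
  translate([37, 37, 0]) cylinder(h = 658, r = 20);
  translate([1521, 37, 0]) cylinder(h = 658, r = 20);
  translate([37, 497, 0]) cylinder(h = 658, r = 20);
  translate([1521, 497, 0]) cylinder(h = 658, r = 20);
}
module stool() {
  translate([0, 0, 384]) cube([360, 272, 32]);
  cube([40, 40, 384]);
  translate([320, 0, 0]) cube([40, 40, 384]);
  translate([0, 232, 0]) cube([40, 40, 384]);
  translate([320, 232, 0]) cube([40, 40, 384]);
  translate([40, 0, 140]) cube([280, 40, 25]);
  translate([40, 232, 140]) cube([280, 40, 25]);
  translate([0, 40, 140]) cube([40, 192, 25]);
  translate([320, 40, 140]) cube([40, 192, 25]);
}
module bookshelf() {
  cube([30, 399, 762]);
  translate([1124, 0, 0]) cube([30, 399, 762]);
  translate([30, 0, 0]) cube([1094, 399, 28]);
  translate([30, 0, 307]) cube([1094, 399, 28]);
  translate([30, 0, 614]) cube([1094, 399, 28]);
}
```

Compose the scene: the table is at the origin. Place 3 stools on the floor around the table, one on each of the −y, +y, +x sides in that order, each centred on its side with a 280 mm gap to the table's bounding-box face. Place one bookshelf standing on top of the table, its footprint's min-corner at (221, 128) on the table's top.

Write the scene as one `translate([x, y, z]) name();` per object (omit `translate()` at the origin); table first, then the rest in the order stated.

table();
translate([599, -552, 0]) stool();
translate([599, 814, 0]) stool();
translate([1838, 131, 0]) stool();
translate([221, 128, 705]) bookshelf();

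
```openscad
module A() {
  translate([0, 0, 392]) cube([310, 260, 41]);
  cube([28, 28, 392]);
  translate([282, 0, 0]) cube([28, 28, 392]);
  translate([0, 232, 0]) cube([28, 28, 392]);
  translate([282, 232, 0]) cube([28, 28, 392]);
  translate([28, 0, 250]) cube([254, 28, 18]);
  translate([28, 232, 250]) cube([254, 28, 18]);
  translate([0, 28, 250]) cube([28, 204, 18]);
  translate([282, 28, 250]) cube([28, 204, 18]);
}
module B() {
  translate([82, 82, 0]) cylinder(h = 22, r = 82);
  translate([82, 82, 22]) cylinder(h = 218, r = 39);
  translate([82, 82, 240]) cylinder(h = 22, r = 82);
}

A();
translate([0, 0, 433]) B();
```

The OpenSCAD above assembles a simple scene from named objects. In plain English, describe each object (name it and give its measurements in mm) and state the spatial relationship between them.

A is a four-legged stool. The seat is a 310×260×41 mm slab whose top surface is at z = 433 mm; four square legs, each 28×28 mm in cross-section, run from the floor (z = 0) to the underside of the seat, each flush with a corner of the seat. Four stretchers, 28 mm wide and 18 mm tall, connect adjacent legs with their undersides at z = 250 mm, each running between the inner faces of the legs it joins and aligned with the legs' outer faces on the other axis.

B is a spool: two coaxial disc flanges of radius 82 mm and thickness 22 mm, joined by a core cylinder of radius 39 mm and height 218 mm. The lower flange rests on z = 0 and the three cylinders share a vertical axis.

The spool is on top of the stool.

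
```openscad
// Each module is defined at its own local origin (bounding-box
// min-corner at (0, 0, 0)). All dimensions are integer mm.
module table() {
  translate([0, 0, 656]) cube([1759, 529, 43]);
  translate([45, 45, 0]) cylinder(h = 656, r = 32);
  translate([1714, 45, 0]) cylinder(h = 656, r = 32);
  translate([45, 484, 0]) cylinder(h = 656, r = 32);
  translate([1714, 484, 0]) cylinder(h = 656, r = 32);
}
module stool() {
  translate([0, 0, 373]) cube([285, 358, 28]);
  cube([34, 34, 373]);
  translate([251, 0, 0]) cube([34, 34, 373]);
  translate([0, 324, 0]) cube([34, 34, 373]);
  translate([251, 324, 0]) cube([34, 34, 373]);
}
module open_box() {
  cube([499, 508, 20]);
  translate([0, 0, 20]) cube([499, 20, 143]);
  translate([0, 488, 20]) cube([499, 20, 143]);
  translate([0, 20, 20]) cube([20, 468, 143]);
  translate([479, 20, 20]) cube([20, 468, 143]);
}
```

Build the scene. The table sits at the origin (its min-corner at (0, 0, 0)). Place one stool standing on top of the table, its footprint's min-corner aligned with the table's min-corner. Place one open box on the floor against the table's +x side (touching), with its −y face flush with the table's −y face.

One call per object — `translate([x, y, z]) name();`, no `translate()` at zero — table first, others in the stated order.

table();
translate([0, 0, 699]) stool();
translate([1759, 0, 0]) open_box();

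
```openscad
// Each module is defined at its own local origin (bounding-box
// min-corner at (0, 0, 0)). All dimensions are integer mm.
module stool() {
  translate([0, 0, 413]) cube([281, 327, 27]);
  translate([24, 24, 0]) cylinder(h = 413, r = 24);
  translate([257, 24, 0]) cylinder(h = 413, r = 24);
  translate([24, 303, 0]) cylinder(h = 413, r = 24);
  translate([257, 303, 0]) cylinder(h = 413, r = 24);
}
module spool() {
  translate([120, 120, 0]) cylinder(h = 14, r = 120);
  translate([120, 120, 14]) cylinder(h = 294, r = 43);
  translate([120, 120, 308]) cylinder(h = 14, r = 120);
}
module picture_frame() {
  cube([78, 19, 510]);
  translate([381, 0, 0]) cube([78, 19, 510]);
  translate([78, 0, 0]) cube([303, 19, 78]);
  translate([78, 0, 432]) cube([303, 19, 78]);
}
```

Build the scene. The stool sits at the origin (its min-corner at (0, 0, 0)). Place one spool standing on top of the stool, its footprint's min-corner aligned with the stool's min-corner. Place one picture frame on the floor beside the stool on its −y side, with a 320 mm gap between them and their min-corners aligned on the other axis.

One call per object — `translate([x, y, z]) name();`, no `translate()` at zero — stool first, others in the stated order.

stool();
translate([0, 0, 440]) spool();
translate([0, -339, 0]) picture_frame();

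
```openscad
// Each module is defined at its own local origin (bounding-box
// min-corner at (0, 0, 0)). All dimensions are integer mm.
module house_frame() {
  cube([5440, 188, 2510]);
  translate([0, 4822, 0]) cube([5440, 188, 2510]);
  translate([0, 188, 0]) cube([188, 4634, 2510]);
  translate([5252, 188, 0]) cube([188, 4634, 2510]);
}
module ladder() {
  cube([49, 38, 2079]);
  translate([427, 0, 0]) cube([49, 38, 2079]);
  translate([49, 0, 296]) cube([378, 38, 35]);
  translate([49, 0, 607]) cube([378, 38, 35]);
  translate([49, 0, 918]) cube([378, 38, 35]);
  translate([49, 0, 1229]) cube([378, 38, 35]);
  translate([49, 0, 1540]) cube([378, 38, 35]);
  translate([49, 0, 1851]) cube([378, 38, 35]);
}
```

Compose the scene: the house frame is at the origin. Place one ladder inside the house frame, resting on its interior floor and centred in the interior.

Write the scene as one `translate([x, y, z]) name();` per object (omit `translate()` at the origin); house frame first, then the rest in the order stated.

house_frame();
translate([2482, 2486, 0]) ladder();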